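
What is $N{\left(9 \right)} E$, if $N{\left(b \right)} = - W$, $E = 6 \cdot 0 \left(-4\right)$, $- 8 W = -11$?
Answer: $0$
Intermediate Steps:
$W = \frac{11}{8}$ ($W = \left(- \frac{1}{8}\right) \left(-11\right) = \frac{11}{8} \approx 1.375$)
$E = 0$ ($E = 0 \left(-4\right) = 0$)
$N{\left(b \right)} = - \frac{11}{8}$ ($N{\left(b \right)} = \left(-1\right) \frac{11}{8} = - \frac{11}{8}$)
$N{\left(9 \right)} E = \left(- \frac{11}{8}\right) 0 = 0$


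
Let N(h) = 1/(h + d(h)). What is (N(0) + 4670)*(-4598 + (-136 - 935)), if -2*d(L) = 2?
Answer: -26468561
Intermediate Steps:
d(L) = -1 (d(L) = -1/2*2 = -1)
N(h) = 1/(-1 + h) (N(h) = 1/(h - 1) = 1/(-1 + h))
(N(0) + 4670)*(-4598 + (-136 - 935)) = (1/(-1 + 0) + 4670)*(-4598 + (-136 - 935)) = (1/(-1) + 4670)*(-4598 - 1071) = (-1 + 4670)*(-5669) = 4669*(-5669) = -26468561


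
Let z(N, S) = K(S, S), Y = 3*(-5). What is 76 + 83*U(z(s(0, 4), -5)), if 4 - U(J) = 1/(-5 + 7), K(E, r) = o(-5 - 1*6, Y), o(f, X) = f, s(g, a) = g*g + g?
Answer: 733/2 ≈ 366.50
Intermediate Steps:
Y = -15
s(g, a) = g + g**2 (s(g, a) = g**2 + g = g + g**2)
K(E, r) = -11 (K(E, r) = -5 - 1*6 = -5 - 6 = -11)
z(N, S) = -11
U(J) = 7/2 (U(J) = 4 - 1/(-5 + 7) = 4 - 1/2 = 7/2)
76 + 83*U(z(s(0, 4), -5)) = 76 + 83*(7/2) = 76 + 581/2 = 733/2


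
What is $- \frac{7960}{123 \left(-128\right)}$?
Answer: $\frac{995}{1968} \approx 0.50559$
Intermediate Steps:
$- \frac{7960}{123 \left(-128\right)} = - \frac{7960}{-15744} = \left(-7960\right) \left(- \frac{1}{15744}\right) = \frac{995}{1968}$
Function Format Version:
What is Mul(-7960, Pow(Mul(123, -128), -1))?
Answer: Rational(995, 1968) ≈ 0.50559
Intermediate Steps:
Mul(-7960, Pow(Mul(123, -128), -1)) = Mul(-7960, Pow(-15744, -1)) = Mul(-7960, Rational(-1, 15744)) = Rational(995, 1968)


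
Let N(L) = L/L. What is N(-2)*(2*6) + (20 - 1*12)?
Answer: 20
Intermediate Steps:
N(L) = 1
N(-2)*(2*6) + (20 - 1*12) = 1*(2*6) + (20 - 1*12) = 1*12 + (20 - 12) = 12 + 8 = 20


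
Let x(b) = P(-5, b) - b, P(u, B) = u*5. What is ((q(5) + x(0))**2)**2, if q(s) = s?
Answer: 160000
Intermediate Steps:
P(u, B) = 5*u
x(b) = -25 - b (x(b) = 5*(-5) - b = -25 - b)
((q(5) + x(0))**2)**2 = ((5 + (-25 - 1*0))**2)**2 = ((5 + (-25 + 0))**2)**2 = ((5 - 25)**2)**2 = ((-20)**2)**2 = 400**2 = 160000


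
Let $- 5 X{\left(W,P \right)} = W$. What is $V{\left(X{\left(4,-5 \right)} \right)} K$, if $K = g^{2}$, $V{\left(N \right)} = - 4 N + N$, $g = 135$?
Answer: $43740$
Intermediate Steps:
$X{\left(W,P \right)} = - \frac{W}{5}$
$V{\left(N \right)} = - 3 N$
$K = 18225$ ($K = 135^{2} = 18225$)
$V{\left(X{\left(4,-5 \right)} \right)} K = - 3 \left(\left(- \frac{1}{5}\right) 4\right) 18225 = \left(-3\right) \left(- \frac{4}{5}\right) 18225 = \frac{12}{5} \cdot 18225 = 43740$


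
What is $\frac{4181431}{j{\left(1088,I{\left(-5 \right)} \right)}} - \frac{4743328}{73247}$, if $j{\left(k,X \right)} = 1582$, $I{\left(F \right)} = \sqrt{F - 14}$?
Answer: $\frac{298773331561}{115876754} \approx 2578.4$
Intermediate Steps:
$I{\left(F \right)} = \sqrt{-14 + F}$
$\frac{4181431}{j{\left(1088,I{\left(-5 \right)} \right)}} - \frac{4743328}{73247} = \frac{4181431}{1582} - \frac{4743328}{73247} = \frac{298773331561}{115876754}$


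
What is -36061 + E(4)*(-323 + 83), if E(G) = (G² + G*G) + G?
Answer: -44701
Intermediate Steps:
E(G) = G + 2*G² (E(G) = (G² + G²) + G = 2*G² + G = G + 2*G²)
-36061 + E(4)*(-323 + 83) = -36061 + (4*(1 + 2*4))*(-323 + 83) = -36061 + (4*(1 + 8))*(-240) = -36061 + (4*9)*(-240) = -36061 + 36*(-240) = -36061 - 8640 = -44701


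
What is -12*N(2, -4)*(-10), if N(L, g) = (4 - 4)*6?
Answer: 0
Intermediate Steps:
N(L, g) = 0 (N(L, g) = 0*6 = 0)
-12*N(2, -4)*(-10) = -12*0*(-10) = 0*(-10) = 0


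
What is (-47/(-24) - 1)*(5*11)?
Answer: 1265/24 ≈ 52.708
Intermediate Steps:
(-47/(-24) - 1)*(5*11) = (-47*(-1/24) - 1)*55 = (47/24 - 1)*55 = (23/24)*55 = 1265/24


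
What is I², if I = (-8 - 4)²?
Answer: 20736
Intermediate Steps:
I = 144 (I = (-12)² = 144)
I² = 144² = 20736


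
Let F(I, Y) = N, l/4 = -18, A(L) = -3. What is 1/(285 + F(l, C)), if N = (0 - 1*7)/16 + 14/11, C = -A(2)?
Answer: 176/50307 ≈ 0.0034985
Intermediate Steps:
l = -72 (l = 4*(-18) = -72)
C = 3 (C = -1*(-3) = 3)
N = 147/176 (N = (0 - 7)*(1/16) + 14*(1/11) = -7*1/16 + 14/11 = -7/16 + 14/11 = 147/176 ≈ 0.83523)
F(I, Y) = 147/176
1/(285 + F(l, C)) = 1/(285 + 147/176) = 1/(50307/176) = 176/50307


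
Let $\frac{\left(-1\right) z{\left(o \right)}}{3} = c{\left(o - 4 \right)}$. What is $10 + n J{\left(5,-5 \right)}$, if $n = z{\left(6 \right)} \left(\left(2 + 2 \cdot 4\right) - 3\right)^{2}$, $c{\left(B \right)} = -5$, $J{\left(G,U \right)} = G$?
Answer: $3685$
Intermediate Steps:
$z{\left(o \right)} = 15$ ($z{\left(o \right)} = \left(-3\right) \left(-5\right) = 15$)
$n = 735$ ($n = 15 \left(\left(2 + 2 \cdot 4\right) - 3\right)^{2} = 15 \left(\left(2 + 8\right) - 3\right)^{2} = 15 \left(10 - 3\right)^{2} = 15 \cdot 7^{2} = 15 \cdot 49 = 735$)
$10 + n J{\left(5,-5 \right)} = 10 + 735 \cdot 5 = 10 + 3675 = 3685$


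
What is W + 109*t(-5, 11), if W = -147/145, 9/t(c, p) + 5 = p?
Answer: 47121/290 ≈ 162.49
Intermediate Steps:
t(c, p) = 9/(-5 + p)
W = -147/145 (W = -147*1/145 = -147/145 ≈ -1.0138)
W + 109*t(-5, 11) = -147/145 + 109*(9/(-5 + 11)) = -147/145 + 109*(9/6) = -147/145 + 109*(9*(⅙)) = -147/145 + 109*(3/2) = -147/145 + 327/2 = 47121/290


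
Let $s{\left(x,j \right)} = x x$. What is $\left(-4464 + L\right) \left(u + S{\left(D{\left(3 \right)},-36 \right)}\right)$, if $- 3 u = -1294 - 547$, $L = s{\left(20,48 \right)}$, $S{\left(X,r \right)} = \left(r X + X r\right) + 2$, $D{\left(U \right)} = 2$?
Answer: $- \frac{5750560}{3} \approx -1.9169 \cdot 10^{6}$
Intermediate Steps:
$s{\left(x,j \right)} = x^{2}$
$S{\left(X,r \right)} = 2 + 2 X r$ ($S{\left(X,r \right)} = \left(X r + X r\right) + 2 = 2 X r + 2 = 2 + 2 X r$)
$L = 400$ ($L = 20^{2} = 400$)
$u = \frac{1841}{3}$ ($u = - \frac{-1294 - 547}{3} = \left(- \frac{1}{3}\right) \left(-1841\right) = \frac{1841}{3} \approx 613.67$)
$\left(-4464 + L\right) \left(u + S{\left(D{\left(3 \right)},-36 \right)}\right) = \left(-4464 + 400\right) \left(\frac{1841}{3} + \left(2 + 2 \cdot 2 \left(-36\right)\right)\right) = - 4064 \left(\frac{1841}{3} + \left(2 - 144\right)\right) = - 4064 \left(\frac{1841}{3} - 142\right) = \left(-4064\right) \frac{1415}{3} = - \frac{5750560}{3}$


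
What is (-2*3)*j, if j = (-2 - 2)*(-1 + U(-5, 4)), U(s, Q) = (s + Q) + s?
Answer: -168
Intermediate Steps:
U(s, Q) = Q + 2*s (U(s, Q) = (Q + s) + s = Q + 2*s)
j = 28 (j = (-2 - 2)*(-1 + (4 + 2*(-5))) = -4*(-1 + (4 - 10)) = -4*(-1 - 6) = -4*(-7) = 28)
(-2*3)*j = -2*3*28 = -6*28 = -168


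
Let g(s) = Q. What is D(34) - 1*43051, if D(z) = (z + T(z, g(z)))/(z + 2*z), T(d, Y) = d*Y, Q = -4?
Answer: -43052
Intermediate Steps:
g(s) = -4
T(d, Y) = Y*d
D(z) = -1 (D(z) = (z - 4*z)/(z + 2*z) = (-3*z)/((3*z)) = (-3*z)*(1/(3*z)) = -1)
D(34) - 1*43051 = -1 - 1*43051 = -1 - 43051 = -43052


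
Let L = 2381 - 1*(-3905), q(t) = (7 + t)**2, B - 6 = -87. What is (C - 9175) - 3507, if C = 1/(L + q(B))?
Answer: -149165683/11762 ≈ -12682.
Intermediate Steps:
B = -81 (B = 6 - 87 = -81)
L = 6286 (L = 2381 + 3905 = 6286)
C = 1/11762 (C = 1/(6286 + (7 - 81)**2) = 1/(6286 + (-74)**2) = 1/(6286 + 5476) = 1/11762 ≈ 8.5020e-5)
(C - 9175) - 3507 = (1/11762 - 9175) - 3507 = -107916349/11762 - 3507 = -149165683/11762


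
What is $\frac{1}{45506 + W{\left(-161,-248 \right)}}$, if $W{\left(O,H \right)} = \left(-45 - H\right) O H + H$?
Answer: $\frac{1}{8150642} \approx 1.2269 \cdot 10^{-7}$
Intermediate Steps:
$W{\left(O,H \right)} = H + H O \left(-45 - H\right)$ ($W{\left(O,H \right)} = O \left(-45 - H\right) H + H = H O \left(-45 - H\right) + H = H + H O \left(-45 - H\right)$)
$\frac{1}{45506 + W{\left(-161,-248 \right)}} = \frac{1}{45506 - 248 \left(1 - -7245 - \left(-248\right) \left(-161\right)\right)} = \frac{1}{45506 - 248 \left(1 + 7245 - 39928\right)} = \frac{1}{45506 - -8105136} = \frac{1}{45506 + 8105136} = \frac{1}{8150642}$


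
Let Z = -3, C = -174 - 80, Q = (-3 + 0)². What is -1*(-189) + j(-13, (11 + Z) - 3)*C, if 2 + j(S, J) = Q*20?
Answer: -45023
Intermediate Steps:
Q = 9 (Q = (-3)² = 9)
C = -254
j(S, J) = 178 (j(S, J) = -2 + 9*20 = -2 + 180 = 178)
-1*(-189) + j(-13, (11 + Z) - 3)*C = -1*(-189) + 178*(-254) = 189 - 45212 = -45023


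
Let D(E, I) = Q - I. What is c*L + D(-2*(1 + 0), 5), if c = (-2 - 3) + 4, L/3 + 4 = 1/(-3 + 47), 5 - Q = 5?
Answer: 305/44 ≈ 6.9318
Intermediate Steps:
Q = 0 (Q = 5 - 1*5 = 5 - 5 = 0)
D(E, I) = -I (D(E, I) = 0 - I = -I)
L = -525/44 (L = -12 + 3/(-3 + 47) = -12 + 3/44 = -525/44 ≈ -11.932)
c = -1 (c = -5 + 4 = -1)
c*L + D(-2*(1 + 0), 5) = -1*(-525/44) - 1*5 = 525/44 - 5 = 305/44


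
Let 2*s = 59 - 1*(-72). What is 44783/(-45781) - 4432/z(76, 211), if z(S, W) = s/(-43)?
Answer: 17443653139/5997311 ≈ 2908.6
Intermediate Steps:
s = 131/2 (s = (59 - 1*(-72))/2 = (59 + 72)/2 = (½)*131 = 131/2 ≈ 65.500)
z(S, W) = -131/86 (z(S, W) = (131/2)/(-43) = (131/2)*(-1/43) = -131/86)
44783/(-45781) - 4432/z(76, 211) = 44783/(-45781) - 4432/(-131/86) = 44783*(-1/45781) - 4432*(-86/131) = -44783/45781 + 381152/131 = 17443653139/5997311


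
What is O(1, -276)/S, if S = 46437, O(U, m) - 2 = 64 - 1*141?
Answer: -25/15479 ≈ -0.0016151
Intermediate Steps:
O(U, m) = -75 (O(U, m) = 2 + (64 - 1*141) = 2 + (64 - 141) = 2 - 77 = -75)
O(1, -276)/S = -75/46437 = -75*1/46437 = -25/15479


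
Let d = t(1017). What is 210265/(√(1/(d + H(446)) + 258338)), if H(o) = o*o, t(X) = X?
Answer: 42053*√10326597701479215/10330058271 ≈ 413.69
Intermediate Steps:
d = 1017
H(o) = o²
210265/(√(1/(d + H(446)) + 258338)) = 210265/(√(1/(1017 + 446²) + 258338)) = 210265/(√(1/(1017 + 198916) + 258338)) = 210265/(√(1/199933 + 258338)) = 210265/(√(51650291355/199933)) = 210265/((√10326597701479215/199933)) = 210265*(√10326597701479215/51650291355) = 42053*√10326597701479215/10330058271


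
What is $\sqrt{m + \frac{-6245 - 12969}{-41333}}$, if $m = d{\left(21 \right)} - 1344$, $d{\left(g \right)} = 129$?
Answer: $\frac{i \sqrt{2074932347873}}{41333} \approx 34.85 i$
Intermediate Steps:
$m = -1215$ ($m = 129 - 1344 = -1215$)
$\sqrt{m + \frac{-6245 - 12969}{-41333}} = \sqrt{-1215 + \frac{-6245 - 12969}{-41333}} = \sqrt{-1215 - - \frac{19214}{41333}} = \sqrt{-1215 + \frac{19214}{41333}} = \sqrt{- \frac{50200381}{41333}} = \frac{i \sqrt{2074932347873}}{41333}$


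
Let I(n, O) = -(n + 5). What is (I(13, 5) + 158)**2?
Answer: 19600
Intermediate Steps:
I(n, O) = -5 - n (I(n, O) = -(5 + n) = -5 - n)
(I(13, 5) + 158)**2 = ((-5 - 1*13) + 158)**2 = ((-5 - 13) + 158)**2 = (-18 + 158)**2 = 140**2 = 19600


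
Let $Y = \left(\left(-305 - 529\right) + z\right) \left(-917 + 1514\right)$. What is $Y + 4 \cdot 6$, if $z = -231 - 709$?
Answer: $-1059054$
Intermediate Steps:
$z = -940$
$Y = -1059078$ ($Y = \left(\left(-305 - 529\right) - 940\right) \left(-917 + 1514\right) = \left(\left(-305 - 529\right) - 940\right) 597 = \left(-834 - 940\right) 597 = \left(-1774\right) 597 = -1059078$)
$Y + 4 \cdot 6 = -1059078 + 4 \cdot 6 = -1059078 + 24 = -1059054$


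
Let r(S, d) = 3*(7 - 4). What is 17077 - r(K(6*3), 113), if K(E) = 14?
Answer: 17068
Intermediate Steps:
r(S, d) = 9 (r(S, d) = 3*3 = 9)
17077 - r(K(6*3), 113) = 17077 - 1*9 = 17077 - 9 = 17068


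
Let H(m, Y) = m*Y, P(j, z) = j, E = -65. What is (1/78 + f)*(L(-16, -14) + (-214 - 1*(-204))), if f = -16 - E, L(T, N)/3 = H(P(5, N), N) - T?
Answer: -328778/39 ≈ -8430.2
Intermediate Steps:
H(m, Y) = Y*m
L(T, N) = -3*T + 15*N (L(T, N) = 3*(N*5 - T) = 3*(5*N - T) = 3*(-T + 5*N) = -3*T + 15*N)
f = 49 (f = -16 - 1*(-65) = -16 + 65 = 49)
(1/78 + f)*(L(-16, -14) + (-214 - 1*(-204))) = (1/78 + 49)*((-3*(-16) + 15*(-14)) + (-214 - 1*(-204))) = (1/78 + 49)*((48 - 210) + (-214 + 204)) = 3823*(-162 - 10)/78 = (3823/78)*(-172) = -328778/39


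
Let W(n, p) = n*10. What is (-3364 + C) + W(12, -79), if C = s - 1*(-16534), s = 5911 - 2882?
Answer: 16319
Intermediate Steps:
s = 3029
W(n, p) = 10*n
C = 19563 (C = 3029 - 1*(-16534) = 3029 + 16534 = 19563)
(-3364 + C) + W(12, -79) = (-3364 + 19563) + 10*12 = 16199 + 120 = 16319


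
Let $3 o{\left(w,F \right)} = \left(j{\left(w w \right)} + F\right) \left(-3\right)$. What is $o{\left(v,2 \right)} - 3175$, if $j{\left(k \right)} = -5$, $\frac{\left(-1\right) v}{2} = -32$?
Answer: $-3172$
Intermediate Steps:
$v = 64$ ($v = \left(-2\right) \left(-32\right) = 64$)
$o{\left(w,F \right)} = 5 - F$ ($o{\left(w,F \right)} = \frac{\left(-5 + F\right) \left(-3\right)}{3} = \frac{15 - 3 F}{3} = 5 - F$)
$o{\left(v,2 \right)} - 3175 = \left(5 - 2\right) - 3175 = 3 - 3175 = -3172$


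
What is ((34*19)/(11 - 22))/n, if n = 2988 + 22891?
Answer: -646/284669 ≈ -0.0022693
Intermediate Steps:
n = 25879
((34*19)/(11 - 22))/n = ((34*19)/(11 - 22))/25879 = (646/(-11))*(1/25879) = (646*(-1/11))*(1/25879) = -646/11*1/25879 = -646/284669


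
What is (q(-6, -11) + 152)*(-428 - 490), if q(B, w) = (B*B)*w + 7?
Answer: 217566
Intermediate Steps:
q(B, w) = 7 + w*B² (q(B, w) = B²*w + 7 = w*B² + 7 = 7 + w*B²)
(q(-6, -11) + 152)*(-428 - 490) = ((7 - 11*(-6)²) + 152)*(-428 - 490) = ((7 - 11*36) + 152)*(-918) = ((7 - 396) + 152)*(-918) = (-389 + 152)*(-918) = -237*(-918) = 217566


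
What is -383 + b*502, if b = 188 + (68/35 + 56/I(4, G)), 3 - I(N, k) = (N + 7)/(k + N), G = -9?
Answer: 45670383/455 ≈ 1.0037e+5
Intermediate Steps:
I(N, k) = 3 - (7 + N)/(N + k) (I(N, k) = 3 - (N + 7)/(k + N) = 3 - (7 + N)/(N + k))
b = 91324/455 (b = 188 + (68/35 + 56/(((-7 + 2*4 + 3*(-9))/(4 - 9)))) = 188 + (68*(1/35) + 56/(((-7 + 8 - 27)/(-5)))) = 188 + (68/35 + 56/((-⅕*(-26)))) = 188 + (68/35 + 56/(26/5)) = 188 + (68/35 + 56*(5/26)) = 188 + (68/35 + 140/13) = 188 + 5784/455 = 91324/455 ≈ 200.71)
-383 + b*502 = -383 + (91324/455)*502 = -383 + 45844648/455 = 45670383/455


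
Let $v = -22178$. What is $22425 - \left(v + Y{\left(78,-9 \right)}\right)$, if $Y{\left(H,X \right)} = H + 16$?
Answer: $44509$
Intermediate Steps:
$Y{\left(H,X \right)} = 16 + H$
$22425 - \left(v + Y{\left(78,-9 \right)}\right) = 22425 - \left(-22178 + \left(16 + 78\right)\right) = 22425 - \left(-22178 + 94\right) = 22425 - -22084 = 22425 + 22084 = 44509$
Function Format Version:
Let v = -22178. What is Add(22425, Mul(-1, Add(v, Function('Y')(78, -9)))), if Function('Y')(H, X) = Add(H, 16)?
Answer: 44509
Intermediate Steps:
Function('Y')(H, X) = Add(16, H)
Add(22425, Mul(-1, Add(v, Function('Y')(78, -9)))) = Add(22425, Mul(-1, Add(-22178, Add(16, 78)))) = Add(22425, Mul(-1, Add(-22178, 94))) = Add(22425, Mul(-1, -22084)) = Add(22425, 22084) = 44509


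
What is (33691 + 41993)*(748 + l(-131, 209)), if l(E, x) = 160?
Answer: 68721072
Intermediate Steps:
(33691 + 41993)*(748 + l(-131, 209)) = (33691 + 41993)*(748 + 160) = 75684*908 = 68721072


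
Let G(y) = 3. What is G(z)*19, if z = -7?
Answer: 57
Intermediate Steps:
G(z)*19 = 3*19 = 57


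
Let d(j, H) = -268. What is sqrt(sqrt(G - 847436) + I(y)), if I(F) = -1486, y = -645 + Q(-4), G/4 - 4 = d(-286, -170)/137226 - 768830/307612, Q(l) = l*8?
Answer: sqrt(-41373112178159229574206 + 5276545539*I*sqrt(23594089279100394101973942))/5276545539 ≈ 11.446 + 40.212*I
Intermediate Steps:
Q(l) = 8*l
G = 31631775826/5276545539 (G = 16 + 4*(-268/137226 - 768830/307612) = 16 + 4*(-268*1/137226 - 768830*1/307612) = 16 + 4*(-134/68613 - 384415/153806) = 16 + 4*(-26396476399/10553091078) = 16 - 52792952798/5276545539 = 31631775826/5276545539 ≈ 5.9948)
y = -677 (y = -645 + 8*(-4) = -645 - 32 = -677)
sqrt(sqrt(G - 847436) + I(y)) = sqrt(sqrt(31631775826/5276545539 - 847436) - 1486) = sqrt(sqrt(-4471503013612178/5276545539) - 1486) = sqrt(I*sqrt(23594089279100394101973942)/5276545539 - 1486) = sqrt(-1486 + I*sqrt(23594089279100394101973942)/5276545539)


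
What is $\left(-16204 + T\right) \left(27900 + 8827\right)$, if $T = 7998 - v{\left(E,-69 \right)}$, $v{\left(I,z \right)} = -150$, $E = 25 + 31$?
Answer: $-295872712$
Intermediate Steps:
$E = 56$
$T = 8148$ ($T = 7998 - -150 = 7998 + 150 = 8148$)
$\left(-16204 + T\right) \left(27900 + 8827\right) = \left(-16204 + 8148\right) \left(27900 + 8827\right) = \left(-8056\right) 36727 = -295872712$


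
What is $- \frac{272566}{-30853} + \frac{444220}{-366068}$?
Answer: $\frac{21518042707}{2823574001} \approx 7.6208$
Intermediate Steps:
$- \frac{272566}{-30853} + \frac{444220}{-366068} = \left(-272566\right) \left(- \frac{1}{30853}\right) + 444220 \left(- \frac{1}{366068}\right) = \frac{272566}{30853} - \frac{111055}{91517} = \frac{21518042707}{2823574001}$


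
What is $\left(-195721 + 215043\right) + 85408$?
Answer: $104730$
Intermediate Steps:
$\left(-195721 + 215043\right) + 85408 = 19322 + 85408 = 104730$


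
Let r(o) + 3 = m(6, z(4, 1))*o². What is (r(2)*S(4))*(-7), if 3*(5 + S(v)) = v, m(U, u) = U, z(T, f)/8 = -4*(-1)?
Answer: 539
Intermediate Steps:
z(T, f) = 32 (z(T, f) = 8*(-4*(-1)) = 8*4 = 32)
S(v) = -5 + v/3
r(o) = -3 + 6*o²
(r(2)*S(4))*(-7) = ((-3 + 6*2²)*(-5 + (⅓)*4))*(-7) = ((-3 + 6*4)*(-5 + 4/3))*(-7) = ((-3 + 24)*(-11/3))*(-7) = (21*(-11/3))*(-7) = -77*(-7) = 539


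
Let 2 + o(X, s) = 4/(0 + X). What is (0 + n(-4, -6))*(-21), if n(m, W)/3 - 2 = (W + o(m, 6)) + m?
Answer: 693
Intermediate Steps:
o(X, s) = -2 + 4/X (o(X, s) = -2 + 4/(0 + X) = -2 + 4/X)
n(m, W) = 3*W + 3*m + 12/m (n(m, W) = 6 + 3*((W + (-2 + 4/m)) + m) = 6 + 3*((-2 + W + 4/m) + m) = 6 + 3*(-2 + W + m + 4/m) = 6 + (-6 + 3*W + 3*m + 12/m) = 3*W + 3*m + 12/m)
(0 + n(-4, -6))*(-21) = (0 + (3*(-6) + 3*(-4) + 12/(-4)))*(-21) = (0 + (-18 - 12 + 12*(-1/4)))*(-21) = (0 + (-18 - 12 - 3))*(-21) = (0 - 33)*(-21) = -33*(-21) = 693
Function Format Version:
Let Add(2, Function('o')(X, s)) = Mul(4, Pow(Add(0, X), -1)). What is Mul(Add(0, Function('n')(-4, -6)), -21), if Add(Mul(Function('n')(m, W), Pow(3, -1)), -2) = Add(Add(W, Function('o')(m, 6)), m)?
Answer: 693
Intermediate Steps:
Function('o')(X, s) = Add(-2, Mul(4, Pow(X, -1))) (Function('o')(X, s) = Add(-2, Mul(4, Pow(Add(0, X), -1))) = Add(-2, Mul(4, Pow(X, -1))))
Function('n')(m, W) = Add(Mul(3, W), Mul(3, m), Mul(12, Pow(m, -1))) (Function('n')(m, W) = Add(6, Mul(3, Add(Add(W, Add(-2, Mul(4, Pow(m, -1)))), m))) = Add(6, Mul(3, Add(Add(-2, W, Mul(4, Pow(m, -1))), m))) = Add(6, Mul(3, Add(-2, W, m, Mul(4, Pow(m, -1))))) = Add(6, Add(-6, Mul(3, W), Mul(3, m), Mul(12, Pow(m, -1)))) = Add(Mul(3, W), Mul(3, m), Mul(12, Pow(m, -1))))
Mul(Add(0, Function('n')(-4, -6)), -21) = Mul(Add(0, Add(Mul(3, -6), Mul(3, -4), Mul(12, Pow(-4, -1)))), -21) = Mul(Add(0, Add(-18, -12, Mul(12, Rational(-1, 4)))), -21) = Mul(Add(0, Add(-18, -12, -3)), -21) = Mul(Add(0, -33), -21) = Mul(-33, -21) = 693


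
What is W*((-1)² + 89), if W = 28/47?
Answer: 2520/47 ≈ 53.617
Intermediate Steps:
W = 28/47 (W = 28*(1/47) = 28/47 ≈ 0.59575)
W*((-1)² + 89) = 28*((-1)² + 89)/47 = 28*(1 + 89)/47 = (28/47)*90 = 2520/47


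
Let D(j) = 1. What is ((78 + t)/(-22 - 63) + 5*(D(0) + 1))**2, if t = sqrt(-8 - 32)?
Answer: 595944/7225 - 3088*I*sqrt(10)/7225 ≈ 82.484 - 1.3516*I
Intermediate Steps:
t = 2*I*sqrt(10) (t = sqrt(-40) = 2*I*sqrt(10) ≈ 6.3246*I)
((78 + t)/(-22 - 63) + 5*(D(0) + 1))**2 = ((78 + 2*I*sqrt(10))/(-22 - 63) + 5*(1 + 1))**2 = ((78 + 2*I*sqrt(10))/(-85) + 5*2)**2 = ((78 + 2*I*sqrt(10))*(-1/85) + 10)**2 = ((-78/85 - 2*I*sqrt(10)/85) + 10)**2 = (772/85 - 2*I*sqrt(10)/85)**2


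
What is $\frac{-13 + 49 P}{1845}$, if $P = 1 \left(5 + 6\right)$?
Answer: $\frac{526}{1845} \approx 0.28509$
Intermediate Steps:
$P = 11$ ($P = 1 \cdot 11 = 11$)
$\frac{-13 + 49 P}{1845} = \frac{-13 + 49 \cdot 11}{1845} = \left(-13 + 539\right) \frac{1}{1845} = 526 \cdot \frac{1}{1845} = \frac{526}{1845}$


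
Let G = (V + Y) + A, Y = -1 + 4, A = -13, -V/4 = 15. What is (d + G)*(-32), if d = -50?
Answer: 3840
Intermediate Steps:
V = -60 (V = -4*15 = -60)
Y = 3
G = -70 (G = (-60 + 3) - 13 = -57 - 13 = -70)
(d + G)*(-32) = (-50 - 70)*(-32) = -120*(-32) = 3840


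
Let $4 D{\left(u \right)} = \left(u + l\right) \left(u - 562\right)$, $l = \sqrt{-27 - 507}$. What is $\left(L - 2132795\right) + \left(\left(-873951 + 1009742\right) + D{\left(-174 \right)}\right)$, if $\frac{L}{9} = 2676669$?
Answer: $22125033 - 184 i \sqrt{534} \approx 2.2125 \cdot 10^{7} - 4252.0 i$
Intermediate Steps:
$L = 24090021$ ($L = 9 \cdot 2676669 = 24090021$)
$l = i \sqrt{534}$ ($l = \sqrt{-534} = i \sqrt{534} \approx 23.108 i$)
$D{\left(u \right)} = \frac{\left(-562 + u\right) \left(u + i \sqrt{534}\right)}{4}$ ($D{\left(u \right)} = \frac{\left(u + i \sqrt{534}\right) \left(u - 562\right)}{4} = \frac{\left(u + i \sqrt{534}\right) \left(-562 + u\right)}{4} = \frac{\left(-562 + u\right) \left(u + i \sqrt{534}\right)}{4}$)
$\left(L - 2132795\right) + \left(\left(-873951 + 1009742\right) + D{\left(-174 \right)}\right) = \left(24090021 - 2132795\right) + \left(\left(-873951 + 1009742\right) + \left(\left(- \frac{281}{2}\right) \left(-174\right) + \frac{\left(-174\right)^{2}}{4} - \frac{281 i \sqrt{534}}{2} + \frac{1}{4} i \left(-174\right) \sqrt{534}\right)\right) = 21957226 + \left(135791 + \left(24447 + \frac{1}{4} \cdot 30276 - \frac{281 i \sqrt{534}}{2} - \frac{87 i \sqrt{534}}{2}\right)\right) = 21957226 + \left(135791 + \left(24447 + 7569 - \frac{281 i \sqrt{534}}{2} - \frac{87 i \sqrt{534}}{2}\right)\right) = 21957226 + \left(135791 + \left(32016 - 184 i \sqrt{534}\right)\right) = 21957226 + \left(167807 - 184 i \sqrt{534}\right) = 22125033 - 184 i \sqrt{534}$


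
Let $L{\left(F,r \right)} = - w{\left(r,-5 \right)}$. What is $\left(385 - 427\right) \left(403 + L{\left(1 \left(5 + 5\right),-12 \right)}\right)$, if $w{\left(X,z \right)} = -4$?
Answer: $-17094$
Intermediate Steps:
$L{\left(F,r \right)} = 4$ ($L{\left(F,r \right)} = \left(-1\right) \left(-4\right) = 4$)
$\left(385 - 427\right) \left(403 + L{\left(1 \left(5 + 5\right),-12 \right)}\right) = \left(385 - 427\right) \left(403 + 4\right) = \left(-42\right) 407 = -17094$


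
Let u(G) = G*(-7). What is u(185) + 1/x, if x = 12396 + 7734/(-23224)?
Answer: -186400326463/143938485 ≈ -1295.0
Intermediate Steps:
u(G) = -7*G
x = 143938485/11612 (x = 12396 + 7734*(-1/23224) = 12396 - 3867/11612 = 143938485/11612 ≈ 12396.)
u(185) + 1/x = -7*185 + 1/(143938485/11612) = -1295 + 11612/143938485 = -186400326463/143938485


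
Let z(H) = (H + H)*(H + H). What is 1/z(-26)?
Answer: 1/2704 ≈ 0.00036982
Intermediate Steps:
z(H) = 4*H² (z(H) = (2*H)*(2*H) = 4*H²)
1/z(-26) = 1/(4*(-26)²) = 1/(4*676) = 1/2704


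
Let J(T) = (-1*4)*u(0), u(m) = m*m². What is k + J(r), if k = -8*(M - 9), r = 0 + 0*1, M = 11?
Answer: -16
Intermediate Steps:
u(m) = m³
r = 0 (r = 0 + 0 = 0)
J(T) = 0 (J(T) = -1*4*0³ = -4*0 = 0)
k = -16 (k = -8*(11 - 9) = -8*2 = -16)
k + J(r) = -16 + 0 = -16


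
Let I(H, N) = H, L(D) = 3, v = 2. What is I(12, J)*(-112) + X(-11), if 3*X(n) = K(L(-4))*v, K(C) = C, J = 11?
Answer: -1342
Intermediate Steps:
X(n) = 2 (X(n) = (3*2)/3 = (⅓)*6 = 2)
I(12, J)*(-112) + X(-11) = 12*(-112) + 2 = -1344 + 2 = -1342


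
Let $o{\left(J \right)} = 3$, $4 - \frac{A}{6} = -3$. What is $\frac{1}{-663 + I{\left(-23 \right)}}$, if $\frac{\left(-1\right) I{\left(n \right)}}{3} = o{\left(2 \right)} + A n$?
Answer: $\frac{1}{2226} \approx 0.00044924$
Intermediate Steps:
$A = 42$ ($A = 24 - -18 = 24 + 18 = 42$)
$I{\left(n \right)} = -9 - 126 n$ ($I{\left(n \right)} = - 3 \left(3 + 42 n\right) = -9 - 126 n$)
$\frac{1}{-663 + I{\left(-23 \right)}} = \frac{1}{-663 - -2889} = \frac{1}{-663 + \left(-9 + 2898\right)} = \frac{1}{-663 + 2889} = \frac{1}{2226}$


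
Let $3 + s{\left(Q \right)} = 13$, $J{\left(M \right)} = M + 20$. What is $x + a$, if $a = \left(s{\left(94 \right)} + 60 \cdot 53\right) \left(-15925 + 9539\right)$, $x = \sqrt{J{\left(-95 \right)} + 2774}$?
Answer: $-20371340 + \sqrt{2699} \approx -2.0371 \cdot 10^{7}$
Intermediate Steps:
$J{\left(M \right)} = 20 + M$
$s{\left(Q \right)} = 10$ ($s{\left(Q \right)} = -3 + 13 = 10$)
$x = \sqrt{2699}$ ($x = \sqrt{\left(20 - 95\right) + 2774} = \sqrt{-75 + 2774} = \sqrt{2699} \approx 51.952$)
$a = -20371340$ ($a = \left(10 + 60 \cdot 53\right) \left(-15925 + 9539\right) = \left(10 + 3180\right) \left(-6386\right) = 3190 \left(-6386\right) = -20371340$)
$x + a = \sqrt{2699} - 20371340 = -20371340 + \sqrt{2699}$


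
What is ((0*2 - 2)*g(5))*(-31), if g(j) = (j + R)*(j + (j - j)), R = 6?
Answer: 3410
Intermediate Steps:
g(j) = j*(6 + j) (g(j) = (j + 6)*(j + (j - j)) = (6 + j)*(j + 0) = (6 + j)*j = j*(6 + j))
((0*2 - 2)*g(5))*(-31) = ((0*2 - 2)*(5*(6 + 5)))*(-31) = ((0 - 2)*(5*11))*(-31) = -2*55*(-31) = -110*(-31) = 3410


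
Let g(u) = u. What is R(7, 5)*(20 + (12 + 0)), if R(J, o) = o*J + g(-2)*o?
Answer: 800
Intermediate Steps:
R(J, o) = -2*o + J*o (R(J, o) = o*J - 2*o = J*o - 2*o = -2*o + J*o)
R(7, 5)*(20 + (12 + 0)) = (5*(-2 + 7))*(20 + (12 + 0)) = (5*5)*(20 + 12) = 25*32 = 800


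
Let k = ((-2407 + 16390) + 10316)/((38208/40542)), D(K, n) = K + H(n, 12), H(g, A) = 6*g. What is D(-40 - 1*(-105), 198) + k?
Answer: 172167447/6368 ≈ 27036.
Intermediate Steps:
D(K, n) = K + 6*n
k = 164188343/6368 (k = (13983 + 10316)/((38208*(1/40542))) = 24299/(6368/6757) = 24299*(6757/6368) = 164188343/6368 ≈ 25783.)
D(-40 - 1*(-105), 198) + k = ((-40 - 1*(-105)) + 6*198) + 164188343/6368 = ((-40 + 105) + 1188) + 164188343/6368 = (65 + 1188) + 164188343/6368 = 1253 + 164188343/6368 = 172167447/6368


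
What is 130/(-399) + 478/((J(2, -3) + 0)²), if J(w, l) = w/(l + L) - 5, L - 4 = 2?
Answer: 1694528/67431 ≈ 25.130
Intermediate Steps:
L = 6 (L = 4 + 2 = 6)
J(w, l) = -5 + w/(6 + l) (J(w, l) = w/(l + 6) - 5 = w/(6 + l) - 5 = -5 + w/(6 + l))
130/(-399) + 478/((J(2, -3) + 0)²) = 130/(-399) + 478/(((-30 + 2 - 5*(-3))/(6 - 3) + 0)²) = 130*(-1/399) + 478/(((-30 + 2 + 15)/3 + 0)²) = -130/399 + 478/(((⅓)*(-13) + 0)²) = -130/399 + 478/((-13/3 + 0)²) = -130/399 + 478/((-13/3)²) = -130/399 + 478/(169/9) = -130/399 + 478*(9/169) = -130/399 + 4302/169 = 1694528/67431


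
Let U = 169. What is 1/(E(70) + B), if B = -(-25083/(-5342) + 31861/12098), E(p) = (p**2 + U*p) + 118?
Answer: 16156879/272092683493 ≈ 5.9380e-5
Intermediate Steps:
E(p) = 118 + p**2 + 169*p (E(p) = (p**2 + 169*p) + 118 = 118 + p**2 + 169*p)
B = -118413899/16156879 (B = -(-25083*(-1/5342) + 31861*(1/12098)) = -(25083/5342 + 31861/12098) = -1*118413899/16156879 = -118413899/16156879 ≈ -7.3290)
1/(E(70) + B) = 1/((118 + 70**2 + 169*70) - 118413899/16156879) = 1/((118 + 4900 + 11830) - 118413899/16156879) = 1/(16848 - 118413899/16156879) = 1/(272092683493/16156879) = 16156879/272092683493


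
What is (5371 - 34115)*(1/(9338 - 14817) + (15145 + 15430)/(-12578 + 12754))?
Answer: -601900254657/120538 ≈ -4.9934e+6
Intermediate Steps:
(5371 - 34115)*(1/(9338 - 14817) + (15145 + 15430)/(-12578 + 12754)) = -28744*(1/(-5479) + 30575/176) = -28744*(-1/5479 + 30575*(1/176)) = -28744*(-1/5479 + 30575/176) = -28744*167520249/964304 = -601900254657/120538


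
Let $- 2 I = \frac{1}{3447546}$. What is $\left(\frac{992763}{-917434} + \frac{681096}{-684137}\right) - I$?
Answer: $- \frac{4495760078267287241}{2163854123944000068} \approx -2.0777$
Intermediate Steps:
$I = - \frac{1}{6895092}$ ($I = - \frac{1}{2 \cdot 3447546} = \left(- \frac{1}{2}\right) \frac{1}{3447546} = - \frac{1}{6895092} \approx -1.4503 \cdot 10^{-7}$)
$\left(\frac{992763}{-917434} + \frac{681096}{-684137}\right) - I = \left(\frac{992763}{-917434} + \frac{681096}{-684137}\right) - - \frac{1}{6895092} = \left(992763 \left(- \frac{1}{917434}\right) + 681096 \left(- \frac{1}{684137}\right)\right) + \frac{1}{6895092} = \left(- \frac{992763}{917434} - \frac{681096}{684137}\right) + \frac{1}{6895092} = - \frac{1304046528195}{627650544458} + \frac{1}{6895092} = - \frac{4495760078267287241}{2163854123944000068}$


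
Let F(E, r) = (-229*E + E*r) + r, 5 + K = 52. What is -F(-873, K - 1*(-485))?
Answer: 263987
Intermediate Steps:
K = 47 (K = -5 + 52 = 47)
F(E, r) = r - 229*E + E*r
-F(-873, K - 1*(-485)) = -((47 - 1*(-485)) - 229*(-873) - 873*(47 - 1*(-485))) = -((47 + 485) + 199917 - 873*(47 + 485)) = -(532 + 199917 - 873*532) = -(532 + 199917 - 464436) = -1*(-263987) = 263987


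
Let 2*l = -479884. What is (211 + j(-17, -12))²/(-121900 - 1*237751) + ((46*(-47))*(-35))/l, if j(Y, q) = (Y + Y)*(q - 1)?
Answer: -64764109724/43147690121 ≈ -1.5010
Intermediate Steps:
l = -239942 (l = (½)*(-479884) = -239942)
j(Y, q) = 2*Y*(-1 + q) (j(Y, q) = (2*Y)*(-1 + q) = 2*Y*(-1 + q))
(211 + j(-17, -12))²/(-121900 - 1*237751) + ((46*(-47))*(-35))/l = (211 + 2*(-17)*(-1 - 12))²/(-121900 - 1*237751) + ((46*(-47))*(-35))/(-239942) = (211 + 2*(-17)*(-13))²/(-121900 - 237751) - 2162*(-35)*(-1/239942) = (211 + 442)²/(-359651) + 75670*(-1/239942) = 653²*(-1/359651) - 37835/119971 = 426409*(-1/359651) - 37835/119971 = -426409/359651 - 37835/119971 = -64764109724/43147690121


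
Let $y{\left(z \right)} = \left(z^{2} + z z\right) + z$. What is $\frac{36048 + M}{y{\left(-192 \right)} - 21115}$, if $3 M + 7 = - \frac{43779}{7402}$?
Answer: $\frac{800386295}{1164060726} \approx 0.68758$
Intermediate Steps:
$M = - \frac{95593}{22206}$ ($M = - \frac{7}{3} + \frac{\left(-43779\right) \frac{1}{7402}}{3} = - \frac{7}{3} + \frac{1}{3} \left(- \frac{43779}{7402}\right) = - \frac{7}{3} - \frac{14593}{7402} = - \frac{95593}{22206} \approx -4.3048$)
$y{\left(z \right)} = z + 2 z^{2}$ ($y{\left(z \right)} = \left(z^{2} + z^{2}\right) + z = 2 z^{2} + z = z + 2 z^{2}$)
$\frac{36048 + M}{y{\left(-192 \right)} - 21115} = \frac{36048 - \frac{95593}{22206}}{- 192 \left(1 + 2 \left(-192\right)\right) - 21115} = \frac{800386295}{22206 \left(- 192 \left(1 - 384\right) - 21115\right)} = \frac{800386295}{22206 \left(\left(-192\right) \left(-383\right) - 21115\right)} = \frac{800386295}{22206 \left(73536 - 21115\right)} = \frac{800386295}{22206 \cdot 52421} = \frac{800386295}{22206} \cdot \frac{1}{52421} = \frac{800386295}{1164060726}$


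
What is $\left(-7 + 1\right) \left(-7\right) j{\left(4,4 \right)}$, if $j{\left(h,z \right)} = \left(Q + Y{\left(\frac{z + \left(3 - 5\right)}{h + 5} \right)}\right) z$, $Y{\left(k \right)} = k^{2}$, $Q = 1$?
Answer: $\frac{4760}{27} \approx 176.3$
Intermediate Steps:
$j{\left(h,z \right)} = z \left(1 + \frac{\left(-2 + z\right)^{2}}{\left(5 + h\right)^{2}}\right)$ ($j{\left(h,z \right)} = \left(1 + \left(\frac{z + \left(3 - 5\right)}{h + 5}\right)^{2}\right) z = \left(1 + \left(\frac{z - 2}{5 + h}\right)^{2}\right) z = \left(1 + \left(\frac{-2 + z}{5 + h}\right)^{2}\right) z = \left(1 + \frac{\left(-2 + z\right)^{2}}{\left(5 + h\right)^{2}}\right) z = z \left(1 + \frac{\left(-2 + z\right)^{2}}{\left(5 + h\right)^{2}}\right)$)
$\left(-7 + 1\right) \left(-7\right) j{\left(4,4 \right)} = \left(-7 + 1\right) \left(-7\right) \left(4 + \frac{4 \left(-2 + 4\right)^{2}}{\left(5 + 4\right)^{2}}\right) = \left(-6\right) \left(-7\right) \left(4 + \frac{4 \cdot 2^{2}}{81}\right) = 42 \left(4 + 4 \cdot 4 \cdot \frac{1}{81}\right) = 42 \left(4 + \frac{16}{81}\right) = 42 \cdot \frac{340}{81} = \frac{4760}{27}$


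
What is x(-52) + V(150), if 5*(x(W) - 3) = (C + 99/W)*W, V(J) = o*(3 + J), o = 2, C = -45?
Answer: 3984/5 ≈ 796.80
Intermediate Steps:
V(J) = 6 + 2*J (V(J) = 2*(3 + J) = 6 + 2*J)
x(W) = 3 + W*(-45 + 99/W)/5 (x(W) = 3 + ((-45 + 99/W)*W)/5 = 3 + (W*(-45 + 99/W))/5 = 3 + W*(-45 + 99/W)/5)
x(-52) + V(150) = (114/5 - 9*(-52)) + (6 + 2*150) = (114/5 + 468) + (6 + 300) = 2454/5 + 306 = 3984/5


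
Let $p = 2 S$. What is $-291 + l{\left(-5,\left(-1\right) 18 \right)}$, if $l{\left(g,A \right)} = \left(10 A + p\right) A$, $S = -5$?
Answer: $3129$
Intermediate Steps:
$p = -10$ ($p = 2 \left(-5\right) = -10$)
$l{\left(g,A \right)} = A \left(-10 + 10 A\right)$ ($l{\left(g,A \right)} = \left(10 A - 10\right) A = \left(-10 + 10 A\right) A = A \left(-10 + 10 A\right)$)
$-291 + l{\left(-5,\left(-1\right) 18 \right)} = -291 + 10 \left(\left(-1\right) 18\right) \left(-1 - 18\right) = -291 + 10 \left(-18\right) \left(-1 - 18\right) = -291 + 10 \left(-18\right) \left(-19\right) = -291 + 3420 = 3129$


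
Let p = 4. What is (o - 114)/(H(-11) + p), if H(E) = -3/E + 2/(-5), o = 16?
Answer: -5390/213 ≈ -25.305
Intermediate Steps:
H(E) = -⅖ - 3/E (H(E) = -3/E + 2*(-⅕) = -3/E - ⅖ = -⅖ - 3/E)
(o - 114)/(H(-11) + p) = (16 - 114)/((-⅖ - 3/(-11)) + 4) = -98/((-⅖ - 3*(-1/11)) + 4) = -98/((-⅖ + 3/11) + 4) = -98/(-7/55 + 4) = -98/213/55 = -98*55/213 = -5390/213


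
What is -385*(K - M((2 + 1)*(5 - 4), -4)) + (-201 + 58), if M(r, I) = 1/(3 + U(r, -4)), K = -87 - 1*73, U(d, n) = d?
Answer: 369127/6 ≈ 61521.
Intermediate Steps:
K = -160 (K = -87 - 73 = -160)
M(r, I) = 1/(3 + r)
-385*(K - M((2 + 1)*(5 - 4), -4)) + (-201 + 58) = -385*(-160 - 1/(3 + (2 + 1)*(5 - 4))) + (-201 + 58) = -385*(-160 - 1/(3 + 3*1)) - 143 = -385*(-160 - 1/(3 + 3)) - 143 = -385*(-160 - 1/6) - 143 = -385*(-160 - 1*⅙) - 143 = -385*(-160 - ⅙) - 143 = -385*(-961/6) - 143 = 369985/6 - 143 = 369127/6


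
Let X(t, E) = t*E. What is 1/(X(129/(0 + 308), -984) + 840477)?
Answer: 77/64684995 ≈ 1.1904e-6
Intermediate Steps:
X(t, E) = E*t
1/(X(129/(0 + 308), -984) + 840477) = 1/(-126936/(0 + 308) + 840477) = 1/(-126936/308 + 840477) = 1/(-984*129/308 + 840477) = 1/(-31734/77 + 840477) = 1/(64684995/77) = 77/64684995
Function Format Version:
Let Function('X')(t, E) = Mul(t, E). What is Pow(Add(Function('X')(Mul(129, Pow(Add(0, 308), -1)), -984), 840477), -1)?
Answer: Rational(77, 64684995) ≈ 1.1904e-6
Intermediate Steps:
Function('X')(t, E) = Mul(E, t)
Pow(Add(Function('X')(Mul(129, Pow(Add(0, 308), -1)), -984), 840477), -1) = Pow(Add(Mul(-984, Mul(129, Pow(Add(0, 308), -1))), 840477), -1) = Pow(Add(Mul(-984, Mul(129, Pow(308, -1))), 840477), -1) = Pow(Add(Mul(-984, Mul(129, Rational(1, 308))), 840477), -1) = Pow(Add(Mul(-984, Rational(129, 308)), 840477), -1) = Pow(Add(Rational(-31734, 77), 840477), -1) = Pow(Rational(64684995, 77), -1) = Rational(77, 64684995)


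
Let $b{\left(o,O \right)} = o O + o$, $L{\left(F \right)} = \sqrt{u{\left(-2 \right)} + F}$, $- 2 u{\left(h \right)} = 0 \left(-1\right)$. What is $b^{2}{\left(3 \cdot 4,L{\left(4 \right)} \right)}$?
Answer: $1296$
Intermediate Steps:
$u{\left(h \right)} = 0$ ($u{\left(h \right)} = - \frac{0 \left(-1\right)}{2} = \left(- \frac{1}{2}\right) 0 = 0$)
$L{\left(F \right)} = \sqrt{F}$ ($L{\left(F \right)} = \sqrt{0 + F} = \sqrt{F}$)
$b{\left(o,O \right)} = o + O o$ ($b{\left(o,O \right)} = O o + o = o + O o$)
$b^{2}{\left(3 \cdot 4,L{\left(4 \right)} \right)} = \left(3 \cdot 4 \left(1 + \sqrt{4}\right)\right)^{2} = \left(12 \left(1 + 2\right)\right)^{2} = \left(12 \cdot 3\right)^{2} = 36^{2} = 1296$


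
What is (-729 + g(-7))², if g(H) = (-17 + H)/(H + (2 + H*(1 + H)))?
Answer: 728838009/1369 ≈ 5.3239e+5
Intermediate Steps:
g(H) = (-17 + H)/(2 + H + H*(1 + H))
(-729 + g(-7))² = (-729 + (-17 - 7)/(2 + (-7)² + 2*(-7)))² = (-729 - 24/(2 + 49 - 14))² = (-729 - 24/37)² = (-26997/37)² = 728838009/1369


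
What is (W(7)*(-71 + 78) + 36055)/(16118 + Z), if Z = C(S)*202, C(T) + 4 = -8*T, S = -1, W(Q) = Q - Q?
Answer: 36055/16926 ≈ 2.1302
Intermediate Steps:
W(Q) = 0
C(T) = -4 - 8*T
Z = 808 (Z = (-4 - 8*(-1))*202 = (-4 + 8)*202 = 4*202 = 808)
(W(7)*(-71 + 78) + 36055)/(16118 + Z) = (0*(-71 + 78) + 36055)/(16118 + 808) = (0*7 + 36055)/16926 = (0 + 36055)*(1/16926) = 36055*(1/16926) = 36055/16926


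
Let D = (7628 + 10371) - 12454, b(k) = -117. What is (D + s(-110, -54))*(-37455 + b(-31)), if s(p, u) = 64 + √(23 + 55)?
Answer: -210741348 - 37572*√78 ≈ -2.1107e+8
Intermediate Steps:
D = 5545 (D = 17999 - 12454 = 5545)
s(p, u) = 64 + √78
(D + s(-110, -54))*(-37455 + b(-31)) = (5545 + (64 + √78))*(-37455 - 117) = (5609 + √78)*(-37572) = -210741348 - 37572*√78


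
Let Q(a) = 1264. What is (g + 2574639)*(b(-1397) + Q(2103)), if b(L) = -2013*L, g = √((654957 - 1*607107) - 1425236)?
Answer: 7243553728575 + 2813425*I*√1377386 ≈ 7.2436e+12 + 3.3019e+9*I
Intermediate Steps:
g = I*√1377386 (g = √((654957 - 607107) - 1425236) = √(47850 - 1425236) = √(-1377386) = I*√1377386 ≈ 1173.6*I)
(g + 2574639)*(b(-1397) + Q(2103)) = (I*√1377386 + 2574639)*(-2013*(-1397) + 1264) = (2574639 + I*√1377386)*(2812161 + 1264) = (2574639 + I*√1377386)*2813425 = 7243553728575 + 2813425*I*√1377386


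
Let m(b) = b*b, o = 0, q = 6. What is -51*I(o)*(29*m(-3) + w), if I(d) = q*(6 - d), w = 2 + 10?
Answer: -501228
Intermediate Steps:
w = 12
m(b) = b²
I(d) = 36 - 6*d (I(d) = 6*(6 - d) = 36 - 6*d)
-51*I(o)*(29*m(-3) + w) = -51*(36 - 6*0)*(29*(-3)² + 12) = -51*(36 + 0)*(29*9 + 12) = -1836*(261 + 12) = -1836*273 = -51*9828 = -501228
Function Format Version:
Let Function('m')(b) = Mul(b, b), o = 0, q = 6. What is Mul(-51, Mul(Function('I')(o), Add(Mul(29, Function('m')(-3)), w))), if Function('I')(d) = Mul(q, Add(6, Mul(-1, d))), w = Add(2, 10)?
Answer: -501228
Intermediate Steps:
w = 12
Function('m')(b) = Pow(b, 2)
Function('I')(d) = Add(36, Mul(-6, d)) (Function('I')(d) = Mul(6, Add(6, Mul(-1, d))) = Add(36, Mul(-6, d)))
Mul(-51, Mul(Function('I')(o), Add(Mul(29, Function('m')(-3)), w))) = Mul(-51, Mul(Add(36, Mul(-6, 0)), Add(Mul(29, Pow(-3, 2)), 12))) = Mul(-51, Mul(Add(36, 0), Add(Mul(29, 9), 12))) = Mul(-51, Mul(36, Add(261, 12))) = Mul(-51, Mul(36, 273)) = Mul(-51, 9828) = -501228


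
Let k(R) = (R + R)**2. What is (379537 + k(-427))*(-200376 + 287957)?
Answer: 97114454593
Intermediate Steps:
k(R) = 4*R**2 (k(R) = (2*R)**2 = 4*R**2)
(379537 + k(-427))*(-200376 + 287957) = (379537 + 4*(-427)**2)*(-200376 + 287957) = (379537 + 4*182329)*87581 = (379537 + 729316)*87581 = 1108853*87581 = 97114454593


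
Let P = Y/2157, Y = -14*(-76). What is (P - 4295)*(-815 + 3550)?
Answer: -25334991485/2157 ≈ -1.1745e+7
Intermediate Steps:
Y = 1064
P = 1064/2157 ≈ 0.49328
(P - 4295)*(-815 + 3550) = (1064/2157 - 4295)*(-815 + 3550) = -9263251/2157*2735 = -25334991485/2157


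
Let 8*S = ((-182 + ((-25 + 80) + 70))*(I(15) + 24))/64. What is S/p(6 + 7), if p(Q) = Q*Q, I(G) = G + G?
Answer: -1539/43264 ≈ -0.035572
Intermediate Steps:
I(G) = 2*G
S = -1539/256 (S = (((-182 + ((-25 + 80) + 70))*(2*15 + 24))/64)/8 = (((-182 + (55 + 70))*(30 + 24))*(1/64))/8 = (((-182 + 125)*54)*(1/64))/8 = (-57*54*(1/64))/8 = (-3078*1/64)/8 = (1/8)*(-1539/32) = -1539/256 ≈ -6.0117)
p(Q) = Q**2
S/p(6 + 7) = -1539/(256*(6 + 7)**2) = -1539/(256*(13**2)) = -1539/256/169 = -1539/256*1/169 = -1539/43264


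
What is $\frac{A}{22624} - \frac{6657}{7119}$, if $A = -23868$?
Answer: $- \frac{3815765}{1917384} \approx -1.9901$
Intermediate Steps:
$\frac{A}{22624} - \frac{6657}{7119} = - \frac{23868}{22624} - \frac{6657}{7119} = \left(-23868\right) \frac{1}{22624} - \frac{317}{339} = - \frac{5967}{5656} - \frac{317}{339} = - \frac{3815765}{1917384}$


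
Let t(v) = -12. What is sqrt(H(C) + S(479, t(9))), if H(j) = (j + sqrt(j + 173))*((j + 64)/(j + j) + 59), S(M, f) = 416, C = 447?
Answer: sqrt(21614938002 + 95223516*sqrt(155))/894 ≈ 168.90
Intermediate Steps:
H(j) = (59 + (64 + j)/(2*j))*(j + sqrt(173 + j)) (H(j) = (j + sqrt(173 + j))*((64 + j)/((2*j)) + 59) = (j + sqrt(173 + j))*((64 + j)*(1/(2*j)) + 59) = (j + sqrt(173 + j))*((64 + j)/(2*j) + 59) = (j + sqrt(173 + j))*(59 + (64 + j)/(2*j)) = (59 + (64 + j)/(2*j))*(j + sqrt(173 + j)))
sqrt(H(C) + S(479, t(9))) = sqrt((1/2)*(64*sqrt(173 + 447) + 447*(64 + 119*447 + 119*sqrt(173 + 447)))/447 + 416) = sqrt((1/2)*(1/447)*(64*sqrt(620) + 447*(64 + 53193 + 119*sqrt(620))) + 416) = sqrt((1/2)*(1/447)*(64*(2*sqrt(155)) + 447*(64 + 53193 + 119*(2*sqrt(155)))) + 416) = sqrt((1/2)*(1/447)*(128*sqrt(155) + 447*(64 + 53193 + 238*sqrt(155))) + 416) = sqrt((1/2)*(1/447)*(128*sqrt(155) + 447*(53257 + 238*sqrt(155))) + 416) = sqrt((1/2)*(1/447)*(128*sqrt(155) + (23805879 + 106386*sqrt(155))) + 416) = sqrt((1/2)*(1/447)*(23805879 + 106514*sqrt(155)) + 416) = sqrt((53257/2 + 53257*sqrt(155)/447) + 416) = sqrt(54089/2 + 53257*sqrt(155)/447)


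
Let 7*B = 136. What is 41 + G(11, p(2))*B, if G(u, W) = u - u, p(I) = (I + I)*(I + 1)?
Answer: 41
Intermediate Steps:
p(I) = 2*I*(1 + I) (p(I) = (2*I)*(1 + I) = 2*I*(1 + I))
B = 136/7 (B = (⅐)*136 = 136/7 ≈ 19.429)
G(u, W) = 0
41 + G(11, p(2))*B = 41 + 0*(136/7) = 41 + 0 = 41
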